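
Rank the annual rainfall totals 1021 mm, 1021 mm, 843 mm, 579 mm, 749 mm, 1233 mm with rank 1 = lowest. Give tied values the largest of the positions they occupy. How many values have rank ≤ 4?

Sorted (ascending): 579, 749, 843, 1021, 1021, 1233
The 2 values of 1021 occupy positions 4–5 → each gets rank 5.
Ranks ≤ 4: {1, 2, 3} → 3 values.

3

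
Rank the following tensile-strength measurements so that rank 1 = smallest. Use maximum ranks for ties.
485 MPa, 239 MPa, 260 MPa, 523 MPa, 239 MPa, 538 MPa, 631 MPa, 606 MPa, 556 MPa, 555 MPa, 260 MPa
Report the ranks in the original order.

Sorted (ascending): 239, 239, 260, 260, 485, 523, 538, 555, 556, 606, 631
The 2 values of 239 occupy positions 1–2 → each gets rank 2.
The 2 values of 260 occupy positions 3–4 → each gets rank 4.

5, 2, 4, 6, 2, 7, 11, 10, 9, 8, 4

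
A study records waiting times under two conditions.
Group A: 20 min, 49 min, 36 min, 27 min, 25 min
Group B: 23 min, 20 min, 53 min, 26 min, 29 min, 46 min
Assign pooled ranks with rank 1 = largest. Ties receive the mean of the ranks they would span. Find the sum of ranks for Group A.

Sorted (descending): 53, 49, 46, 36, 29, 27, 26, 25, 23, 20, 20
The 2 values of 20 occupy positions 10–11 → average rank (10+11)/2 = 10.5.
Group A values → pooled ranks: 20→10.5, 49→2, 36→4, 27→6, 25→8
Rank sum = 10.5 + 2 + 4 + 6 + 8 = 30.5

30.5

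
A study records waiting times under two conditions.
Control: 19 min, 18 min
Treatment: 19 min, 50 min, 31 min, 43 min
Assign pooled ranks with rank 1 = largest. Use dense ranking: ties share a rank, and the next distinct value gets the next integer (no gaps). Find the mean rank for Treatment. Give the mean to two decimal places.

Sorted (descending): 50, 43, 31, 19, 19, 18
The 2 values of 19 share dense rank 4.
Remaining distinct values take the next consecutive integers.
Treatment values → pooled ranks: 19→4, 50→1, 31→3, 43→2
Mean rank = (4 + 1 + 3 + 2) / 4 = 2.50

2.50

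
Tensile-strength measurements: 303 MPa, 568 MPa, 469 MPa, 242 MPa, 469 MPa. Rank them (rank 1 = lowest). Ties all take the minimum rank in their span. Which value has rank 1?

242

Sorted (ascending): 242, 303, 469, 469, 568
The 2 values of 469 occupy positions 3–4 → each gets rank 3.
Rank 1 → value 242.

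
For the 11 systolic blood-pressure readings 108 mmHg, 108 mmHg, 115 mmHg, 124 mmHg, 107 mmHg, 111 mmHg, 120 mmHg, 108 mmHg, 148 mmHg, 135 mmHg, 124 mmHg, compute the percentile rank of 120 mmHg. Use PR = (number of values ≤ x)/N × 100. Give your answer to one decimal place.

63.6

N = 11.
Strictly below 120: 6. Equal to 120: 1.
PR = 7/11 × 100 = 63.6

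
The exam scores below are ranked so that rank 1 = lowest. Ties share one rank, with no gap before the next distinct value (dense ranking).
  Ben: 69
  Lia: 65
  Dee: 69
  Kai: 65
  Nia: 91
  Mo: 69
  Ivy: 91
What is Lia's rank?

1

Sorted (ascending): 65, 65, 69, 69, 69, 91, 91
The 2 values of 65 share dense rank 1.
The 3 values of 69 share dense rank 2.
The 2 values of 91 share dense rank 3.
Lia has value 65 → rank 1.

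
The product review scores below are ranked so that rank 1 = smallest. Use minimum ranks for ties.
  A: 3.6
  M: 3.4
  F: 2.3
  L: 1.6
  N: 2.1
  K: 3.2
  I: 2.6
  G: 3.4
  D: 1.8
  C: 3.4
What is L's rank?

Sorted (ascending): 1.6, 1.8, 2.1, 2.3, 2.6, 3.2, 3.4, 3.4, 3.4, 3.6
The 3 values of 3.4 occupy positions 7–9 → each gets rank 7.
L has value 1.6 → rank 1.

1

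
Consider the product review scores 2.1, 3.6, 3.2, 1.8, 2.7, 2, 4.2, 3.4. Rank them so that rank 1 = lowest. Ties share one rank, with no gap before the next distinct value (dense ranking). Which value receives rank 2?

Sorted (ascending): 1.8, 2, 2.1, 2.7, 3.2, 3.4, 3.6, 4.2
No ties — each value takes its position as its rank.
Rank 2 → value 2.

2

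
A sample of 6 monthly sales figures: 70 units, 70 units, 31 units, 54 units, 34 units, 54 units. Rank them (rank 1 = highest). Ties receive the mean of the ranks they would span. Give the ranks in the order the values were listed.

Sorted (descending): 70, 70, 54, 54, 34, 31
The 2 values of 70 occupy positions 1–2 → average rank (1+2)/2 = 1.5.
The 2 values of 54 occupy positions 3–4 → average rank (3+4)/2 = 3.5.

1.5, 1.5, 6, 3.5, 5, 3.5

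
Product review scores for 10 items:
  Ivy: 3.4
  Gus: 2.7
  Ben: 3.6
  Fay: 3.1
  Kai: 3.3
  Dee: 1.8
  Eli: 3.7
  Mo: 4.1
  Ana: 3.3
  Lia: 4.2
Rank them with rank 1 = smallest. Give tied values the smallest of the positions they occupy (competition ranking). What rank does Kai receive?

4

Sorted (ascending): 1.8, 2.7, 3.1, 3.3, 3.3, 3.4, 3.6, 3.7, 4.1, 4.2
The 2 values of 3.3 occupy positions 4–5 → each gets rank 4.
Kai has value 3.3 → rank 4.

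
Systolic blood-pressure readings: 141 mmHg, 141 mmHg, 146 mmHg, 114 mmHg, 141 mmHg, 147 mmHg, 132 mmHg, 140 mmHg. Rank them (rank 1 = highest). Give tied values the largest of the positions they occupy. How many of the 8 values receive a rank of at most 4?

Sorted (descending): 147, 146, 141, 141, 141, 140, 132, 114
The 3 values of 141 occupy positions 3–5 → each gets rank 5.
Ranks ≤ 4: {1, 2} → 2 values.

2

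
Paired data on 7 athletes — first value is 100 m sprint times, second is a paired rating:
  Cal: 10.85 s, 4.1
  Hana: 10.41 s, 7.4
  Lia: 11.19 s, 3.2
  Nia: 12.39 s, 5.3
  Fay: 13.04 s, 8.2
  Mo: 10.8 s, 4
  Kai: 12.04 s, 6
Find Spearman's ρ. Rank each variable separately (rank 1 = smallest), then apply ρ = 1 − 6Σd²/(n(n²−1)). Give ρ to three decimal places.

Ranks of variable 1: 3, 1, 4, 6, 7, 2, 5
Ranks of variable 2: 3, 6, 1, 4, 7, 2, 5
d = r₁ − r₂: 0, -5, 3, 2, 0, 0, 0
d²: 0, 25, 9, 4, 0, 0, 0; Σd² = 38
ρ = 1 − 6·38/(7·48) = 1 − 228/336 = 0.321

0.321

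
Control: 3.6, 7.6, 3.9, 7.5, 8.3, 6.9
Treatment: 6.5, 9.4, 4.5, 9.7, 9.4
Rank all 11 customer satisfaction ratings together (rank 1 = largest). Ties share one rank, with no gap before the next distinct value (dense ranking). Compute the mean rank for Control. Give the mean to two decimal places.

Sorted (descending): 9.7, 9.4, 9.4, 8.3, 7.6, 7.5, 6.9, 6.5, 4.5, 3.9, 3.6
The 2 values of 9.4 share dense rank 2.
Remaining distinct values take the next consecutive integers.
Control values → pooled ranks: 3.6→10, 7.6→4, 3.9→9, 7.5→5, 8.3→3, 6.9→6
Mean rank = (10 + 4 + 9 + 5 + 3 + 6) / 6 = 6.17

6.17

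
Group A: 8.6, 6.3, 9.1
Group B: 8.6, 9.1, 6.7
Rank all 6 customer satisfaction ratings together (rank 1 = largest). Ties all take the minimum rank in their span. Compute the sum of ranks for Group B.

9

Sorted (descending): 9.1, 9.1, 8.6, 8.6, 6.7, 6.3
The 2 values of 9.1 occupy positions 1–2 → each gets rank 1.
The 2 values of 8.6 occupy positions 3–4 → each gets rank 3.
Group B values → pooled ranks: 8.6→3, 9.1→1, 6.7→5
Rank sum = 3 + 1 + 5 = 9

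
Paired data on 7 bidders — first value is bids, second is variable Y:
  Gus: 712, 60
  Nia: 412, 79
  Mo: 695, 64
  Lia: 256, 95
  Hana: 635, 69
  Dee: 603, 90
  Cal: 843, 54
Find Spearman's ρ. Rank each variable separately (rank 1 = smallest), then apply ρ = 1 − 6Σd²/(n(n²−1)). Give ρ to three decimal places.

-0.964

Ranks of variable 1: 6, 2, 5, 1, 4, 3, 7
Ranks of variable 2: 2, 5, 3, 7, 4, 6, 1
d = r₁ − r₂: 4, -3, 2, -6, 0, -3, 6
d²: 16, 9, 4, 36, 0, 9, 36; Σd² = 110
ρ = 1 − 6·110/(7·48) = 1 − 660/336 = -0.964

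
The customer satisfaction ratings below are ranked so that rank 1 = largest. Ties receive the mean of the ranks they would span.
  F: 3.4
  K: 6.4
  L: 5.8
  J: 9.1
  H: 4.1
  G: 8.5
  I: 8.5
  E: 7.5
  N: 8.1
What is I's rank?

Sorted (descending): 9.1, 8.5, 8.5, 8.1, 7.5, 6.4, 5.8, 4.1, 3.4
The 2 values of 8.5 occupy positions 2–3 → average rank (2+3)/2 = 2.5.
I has value 8.5 → rank 2.5.

2.5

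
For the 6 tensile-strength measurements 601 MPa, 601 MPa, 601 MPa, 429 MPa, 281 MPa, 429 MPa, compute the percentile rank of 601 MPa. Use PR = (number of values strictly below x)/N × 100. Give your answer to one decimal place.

N = 6.
Strictly below 601: 3. Equal to 601: 3.
PR = 3/6 × 100 = 50.0

50.0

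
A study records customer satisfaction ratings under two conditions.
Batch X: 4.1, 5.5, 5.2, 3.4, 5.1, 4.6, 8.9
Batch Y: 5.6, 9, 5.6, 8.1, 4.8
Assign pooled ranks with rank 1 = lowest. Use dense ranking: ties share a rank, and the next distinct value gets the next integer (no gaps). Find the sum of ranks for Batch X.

Sorted (ascending): 3.4, 4.1, 4.6, 4.8, 5.1, 5.2, 5.5, 5.6, 5.6, 8.1, 8.9, 9
The 2 values of 5.6 share dense rank 8.
Remaining distinct values take the next consecutive integers.
Batch X values → pooled ranks: 4.1→2, 5.5→7, 5.2→6, 3.4→1, 5.1→5, 4.6→3, 8.9→10
Rank sum = 2 + 7 + 6 + 1 + 5 + 3 + 10 = 34

34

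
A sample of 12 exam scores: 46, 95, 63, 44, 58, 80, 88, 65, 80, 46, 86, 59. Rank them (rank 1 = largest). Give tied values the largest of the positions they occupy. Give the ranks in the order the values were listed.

Sorted (descending): 95, 88, 86, 80, 80, 65, 63, 59, 58, 46, 46, 44
The 2 values of 80 occupy positions 4–5 → each gets rank 5.
The 2 values of 46 occupy positions 10–11 → each gets rank 11.

11, 1, 7, 12, 9, 5, 2, 6, 5, 11, 3, 8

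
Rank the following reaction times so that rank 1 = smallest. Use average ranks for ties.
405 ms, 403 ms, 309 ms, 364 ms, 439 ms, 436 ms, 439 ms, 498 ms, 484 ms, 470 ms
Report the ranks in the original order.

Sorted (ascending): 309, 364, 403, 405, 436, 439, 439, 470, 484, 498
The 2 values of 439 occupy positions 6–7 → average rank (6+7)/2 = 6.5.

4, 3, 1, 2, 6.5, 5, 6.5, 10, 9, 8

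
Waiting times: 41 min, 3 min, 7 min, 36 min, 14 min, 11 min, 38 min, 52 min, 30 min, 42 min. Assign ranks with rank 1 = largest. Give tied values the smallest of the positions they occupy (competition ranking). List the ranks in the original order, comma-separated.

3, 10, 9, 5, 7, 8, 4, 1, 6, 2

Sorted (descending): 52, 42, 41, 38, 36, 30, 14, 11, 7, 3
No ties — each value takes its position as its rank.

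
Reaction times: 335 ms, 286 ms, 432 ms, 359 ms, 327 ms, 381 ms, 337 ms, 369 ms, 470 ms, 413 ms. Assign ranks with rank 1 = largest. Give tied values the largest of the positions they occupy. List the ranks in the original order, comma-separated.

Sorted (descending): 470, 432, 413, 381, 369, 359, 337, 335, 327, 286
No ties — each value takes its position as its rank.

8, 10, 2, 6, 9, 4, 7, 5, 1, 3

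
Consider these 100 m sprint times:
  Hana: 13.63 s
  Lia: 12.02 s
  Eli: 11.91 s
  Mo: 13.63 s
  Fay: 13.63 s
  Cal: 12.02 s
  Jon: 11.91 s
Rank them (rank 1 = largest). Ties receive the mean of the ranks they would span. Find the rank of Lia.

Sorted (descending): 13.63, 13.63, 13.63, 12.02, 12.02, 11.91, 11.91
The 3 values of 13.63 occupy positions 1–3 → average rank 2.
The 2 values of 12.02 occupy positions 4–5 → average rank (4+5)/2 = 4.5.
The 2 values of 11.91 occupy positions 6–7 → average rank (6+7)/2 = 6.5.
Lia has value 12.02 s → rank 4.5.

4.5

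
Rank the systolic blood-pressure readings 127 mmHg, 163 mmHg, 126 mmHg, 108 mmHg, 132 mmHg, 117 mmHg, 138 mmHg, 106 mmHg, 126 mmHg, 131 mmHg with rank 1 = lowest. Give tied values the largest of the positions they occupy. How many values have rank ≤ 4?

Sorted (ascending): 106, 108, 117, 126, 126, 127, 131, 132, 138, 163
The 2 values of 126 occupy positions 4–5 → each gets rank 5.
Ranks ≤ 4: {1, 2, 3} → 3 values.

3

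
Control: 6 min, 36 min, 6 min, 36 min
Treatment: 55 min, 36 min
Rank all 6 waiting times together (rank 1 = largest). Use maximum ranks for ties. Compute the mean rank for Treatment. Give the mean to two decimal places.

Sorted (descending): 55, 36, 36, 36, 6, 6
The 3 values of 36 occupy positions 2–4 → each gets rank 4.
The 2 values of 6 occupy positions 5–6 → each gets rank 6.
Treatment values → pooled ranks: 55→1, 36→4
Mean rank = (1 + 4) / 2 = 2.50

2.50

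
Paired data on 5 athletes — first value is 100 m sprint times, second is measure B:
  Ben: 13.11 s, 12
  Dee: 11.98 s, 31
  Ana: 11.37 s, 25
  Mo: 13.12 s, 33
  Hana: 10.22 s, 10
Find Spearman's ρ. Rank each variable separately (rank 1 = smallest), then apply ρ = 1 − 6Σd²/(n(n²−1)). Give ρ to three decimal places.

0.700

Ranks of variable 1: 4, 3, 2, 5, 1
Ranks of variable 2: 2, 4, 3, 5, 1
d = r₁ − r₂: 2, -1, -1, 0, 0
d²: 4, 1, 1, 0, 0; Σd² = 6
ρ = 1 − 6·6/(5·24) = 1 − 36/120 = 0.700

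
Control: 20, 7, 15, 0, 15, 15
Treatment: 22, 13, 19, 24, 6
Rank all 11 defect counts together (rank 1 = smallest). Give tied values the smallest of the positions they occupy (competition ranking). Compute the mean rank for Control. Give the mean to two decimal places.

Sorted (ascending): 0, 6, 7, 13, 15, 15, 15, 19, 20, 22, 24
The 3 values of 15 occupy positions 5–7 → each gets rank 5.
Control values → pooled ranks: 20→9, 7→3, 15→5, 0→1, 15→5, 15→5
Mean rank = (9 + 3 + 5 + 1 + 5 + 5) / 6 = 4.67

4.67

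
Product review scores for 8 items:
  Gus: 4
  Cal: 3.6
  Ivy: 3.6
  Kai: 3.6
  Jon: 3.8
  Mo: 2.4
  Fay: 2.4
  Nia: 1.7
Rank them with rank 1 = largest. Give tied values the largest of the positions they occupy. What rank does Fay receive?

Sorted (descending): 4, 3.8, 3.6, 3.6, 3.6, 2.4, 2.4, 1.7
The 3 values of 3.6 occupy positions 3–5 → each gets rank 5.
The 2 values of 2.4 occupy positions 6–7 → each gets rank 7.
Fay has value 2.4 → rank 7.

7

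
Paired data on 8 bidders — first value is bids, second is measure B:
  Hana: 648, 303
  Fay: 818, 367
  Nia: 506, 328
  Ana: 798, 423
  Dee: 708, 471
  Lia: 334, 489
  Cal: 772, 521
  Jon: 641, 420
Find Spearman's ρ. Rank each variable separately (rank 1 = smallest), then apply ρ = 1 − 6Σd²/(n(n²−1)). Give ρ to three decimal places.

Ranks of variable 1: 4, 8, 2, 7, 5, 1, 6, 3
Ranks of variable 2: 1, 3, 2, 5, 6, 7, 8, 4
d = r₁ − r₂: 3, 5, 0, 2, -1, -6, -2, -1
d²: 9, 25, 0, 4, 1, 36, 4, 1; Σd² = 80
ρ = 1 − 6·80/(8·63) = 1 − 480/504 = 0.048

0.048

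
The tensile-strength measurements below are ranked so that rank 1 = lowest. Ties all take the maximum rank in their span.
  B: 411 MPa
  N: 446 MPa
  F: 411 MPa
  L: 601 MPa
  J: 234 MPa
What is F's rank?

Sorted (ascending): 234, 411, 411, 446, 601
The 2 values of 411 occupy positions 2–3 → each gets rank 3.
F has value 411 MPa → rank 3.

3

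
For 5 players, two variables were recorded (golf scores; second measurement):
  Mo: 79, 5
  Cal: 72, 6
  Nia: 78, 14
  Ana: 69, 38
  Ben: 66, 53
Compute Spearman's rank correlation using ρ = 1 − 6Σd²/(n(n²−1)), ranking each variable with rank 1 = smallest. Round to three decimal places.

Ranks of variable 1: 5, 3, 4, 2, 1
Ranks of variable 2: 1, 2, 3, 4, 5
d = r₁ − r₂: 4, 1, 1, -2, -4
d²: 16, 1, 1, 4, 16; Σd² = 38
ρ = 1 − 6·38/(5·24) = 1 − 228/120 = -0.900

-0.900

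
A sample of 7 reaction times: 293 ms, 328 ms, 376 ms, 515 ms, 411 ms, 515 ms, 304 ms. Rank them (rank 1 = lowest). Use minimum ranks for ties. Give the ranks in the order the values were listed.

Sorted (ascending): 293, 304, 328, 376, 411, 515, 515
The 2 values of 515 occupy positions 6–7 → each gets rank 6.

1, 3, 4, 6, 5, 6, 2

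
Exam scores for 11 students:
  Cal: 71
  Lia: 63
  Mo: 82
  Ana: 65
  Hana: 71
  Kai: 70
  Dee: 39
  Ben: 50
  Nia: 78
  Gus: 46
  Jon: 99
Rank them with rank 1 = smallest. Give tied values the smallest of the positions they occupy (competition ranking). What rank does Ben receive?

Sorted (ascending): 39, 46, 50, 63, 65, 70, 71, 71, 78, 82, 99
The 2 values of 71 occupy positions 7–8 → each gets rank 7.
Ben has value 50 → rank 3.

3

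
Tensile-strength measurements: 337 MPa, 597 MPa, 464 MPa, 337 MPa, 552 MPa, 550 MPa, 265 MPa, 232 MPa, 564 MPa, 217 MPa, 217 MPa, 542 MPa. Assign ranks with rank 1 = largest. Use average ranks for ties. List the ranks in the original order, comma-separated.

Sorted (descending): 597, 564, 552, 550, 542, 464, 337, 337, 265, 232, 217, 217
The 2 values of 337 occupy positions 7–8 → average rank (7+8)/2 = 7.5.
The 2 values of 217 occupy positions 11–12 → average rank (11+12)/2 = 11.5.

7.5, 1, 6, 7.5, 3, 4, 9, 10, 2, 11.5, 11.5, 5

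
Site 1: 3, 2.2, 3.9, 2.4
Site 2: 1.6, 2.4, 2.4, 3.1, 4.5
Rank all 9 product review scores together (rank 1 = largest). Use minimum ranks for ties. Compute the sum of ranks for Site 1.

19

Sorted (descending): 4.5, 3.9, 3.1, 3, 2.4, 2.4, 2.4, 2.2, 1.6
The 3 values of 2.4 occupy positions 5–7 → each gets rank 5.
Site 1 values → pooled ranks: 3→4, 2.2→8, 3.9→2, 2.4→5
Rank sum = 4 + 8 + 2 + 5 = 19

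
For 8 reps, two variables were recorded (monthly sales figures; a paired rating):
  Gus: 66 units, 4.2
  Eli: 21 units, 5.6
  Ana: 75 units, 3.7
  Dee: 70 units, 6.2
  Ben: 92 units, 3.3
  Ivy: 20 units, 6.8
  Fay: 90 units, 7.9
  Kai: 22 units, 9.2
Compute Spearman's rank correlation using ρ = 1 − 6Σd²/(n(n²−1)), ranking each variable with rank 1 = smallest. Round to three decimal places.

Ranks of variable 1: 4, 2, 6, 5, 8, 1, 7, 3
Ranks of variable 2: 3, 4, 2, 5, 1, 6, 7, 8
d = r₁ − r₂: 1, -2, 4, 0, 7, -5, 0, -5
d²: 1, 4, 16, 0, 49, 25, 0, 25; Σd² = 120
ρ = 1 − 6·120/(8·63) = 1 − 720/504 = -0.429

-0.429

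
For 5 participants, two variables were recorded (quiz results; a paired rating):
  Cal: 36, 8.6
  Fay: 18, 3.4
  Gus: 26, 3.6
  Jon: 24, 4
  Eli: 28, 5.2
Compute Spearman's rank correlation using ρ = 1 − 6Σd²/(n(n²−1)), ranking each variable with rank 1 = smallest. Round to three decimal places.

0.900

Ranks of variable 1: 5, 1, 3, 2, 4
Ranks of variable 2: 5, 1, 2, 3, 4
d = r₁ − r₂: 0, 0, 1, -1, 0
d²: 0, 0, 1, 1, 0; Σd² = 2
ρ = 1 − 6·2/(5·24) = 1 − 12/120 = 0.900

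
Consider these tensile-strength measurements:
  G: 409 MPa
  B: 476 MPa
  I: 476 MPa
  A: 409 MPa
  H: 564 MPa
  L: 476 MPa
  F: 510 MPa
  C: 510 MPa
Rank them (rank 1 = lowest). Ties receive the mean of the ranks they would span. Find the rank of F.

6.5

Sorted (ascending): 409, 409, 476, 476, 476, 510, 510, 564
The 2 values of 409 occupy positions 1–2 → average rank (1+2)/2 = 1.5.
The 3 values of 476 occupy positions 3–5 → average rank 4.
The 2 values of 510 occupy positions 6–7 → average rank (6+7)/2 = 6.5.
F has value 510 MPa → rank 6.5.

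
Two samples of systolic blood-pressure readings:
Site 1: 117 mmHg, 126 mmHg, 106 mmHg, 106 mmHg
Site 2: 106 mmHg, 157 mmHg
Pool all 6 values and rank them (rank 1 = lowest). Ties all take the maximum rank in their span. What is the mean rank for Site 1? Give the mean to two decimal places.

3.75

Sorted (ascending): 106, 106, 106, 117, 126, 157
The 3 values of 106 occupy positions 1–3 → each gets rank 3.
Site 1 values → pooled ranks: 117→4, 126→5, 106→3, 106→3
Mean rank = (4 + 5 + 3 + 3) / 4 = 3.75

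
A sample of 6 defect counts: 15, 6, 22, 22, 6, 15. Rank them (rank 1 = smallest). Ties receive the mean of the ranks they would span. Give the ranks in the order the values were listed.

Sorted (ascending): 6, 6, 15, 15, 22, 22
The 2 values of 6 occupy positions 1–2 → average rank (1+2)/2 = 1.5.
The 2 values of 15 occupy positions 3–4 → average rank (3+4)/2 = 3.5.
The 2 values of 22 occupy positions 5–6 → average rank (5+6)/2 = 5.5.

3.5, 1.5, 5.5, 5.5, 1.5, 3.5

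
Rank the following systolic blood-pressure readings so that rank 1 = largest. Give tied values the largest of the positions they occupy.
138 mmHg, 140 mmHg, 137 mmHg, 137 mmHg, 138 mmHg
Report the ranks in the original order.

3, 1, 5, 5, 3

Sorted (descending): 140, 138, 138, 137, 137
The 2 values of 138 occupy positions 2–3 → each gets rank 3.
The 2 values of 137 occupy positions 4–5 → each gets rank 5.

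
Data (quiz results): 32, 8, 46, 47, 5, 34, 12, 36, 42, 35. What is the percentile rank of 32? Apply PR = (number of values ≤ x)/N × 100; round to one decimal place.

N = 10.
Strictly below 32: 3. Equal to 32: 1.
PR = 4/10 × 100 = 40.0

40.0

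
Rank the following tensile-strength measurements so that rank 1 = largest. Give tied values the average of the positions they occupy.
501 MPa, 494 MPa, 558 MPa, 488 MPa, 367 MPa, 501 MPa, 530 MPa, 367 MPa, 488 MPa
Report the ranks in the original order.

3.5, 5, 1, 6.5, 8.5, 3.5, 2, 8.5, 6.5

Sorted (descending): 558, 530, 501, 501, 494, 488, 488, 367, 367
The 2 values of 501 occupy positions 3–4 → average rank (3+4)/2 = 3.5.
The 2 values of 488 occupy positions 6–7 → average rank (6+7)/2 = 6.5.
The 2 values of 367 occupy positions 8–9 → average rank (8+9)/2 = 8.5.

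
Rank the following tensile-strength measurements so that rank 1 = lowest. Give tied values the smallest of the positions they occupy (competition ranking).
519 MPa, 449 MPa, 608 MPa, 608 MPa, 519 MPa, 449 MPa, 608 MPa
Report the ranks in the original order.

Sorted (ascending): 449, 449, 519, 519, 608, 608, 608
The 2 values of 449 occupy positions 1–2 → each gets rank 1.
The 2 values of 519 occupy positions 3–4 → each gets rank 3.
The 3 values of 608 occupy positions 5–7 → each gets rank 5.

3, 1, 5, 5, 3, 1, 5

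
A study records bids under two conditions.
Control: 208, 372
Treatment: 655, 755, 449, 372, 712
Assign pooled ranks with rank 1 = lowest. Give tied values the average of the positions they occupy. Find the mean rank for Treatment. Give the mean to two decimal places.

4.90

Sorted (ascending): 208, 372, 372, 449, 655, 712, 755
The 2 values of 372 occupy positions 2–3 → average rank (2+3)/2 = 2.5.
Treatment values → pooled ranks: 655→5, 755→7, 449→4, 372→2.5, 712→6
Mean rank = (5 + 7 + 4 + 2.5 + 6) / 5 = 4.90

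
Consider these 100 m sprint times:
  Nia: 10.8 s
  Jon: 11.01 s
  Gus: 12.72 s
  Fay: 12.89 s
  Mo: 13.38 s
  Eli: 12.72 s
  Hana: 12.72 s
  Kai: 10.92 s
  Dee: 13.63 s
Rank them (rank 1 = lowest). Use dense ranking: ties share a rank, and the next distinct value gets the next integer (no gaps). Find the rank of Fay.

Sorted (ascending): 10.8, 10.92, 11.01, 12.72, 12.72, 12.72, 12.89, 13.38, 13.63
The 3 values of 12.72 share dense rank 4.
Remaining distinct values take the next consecutive integers.
Fay has value 12.89 s → rank 5.

5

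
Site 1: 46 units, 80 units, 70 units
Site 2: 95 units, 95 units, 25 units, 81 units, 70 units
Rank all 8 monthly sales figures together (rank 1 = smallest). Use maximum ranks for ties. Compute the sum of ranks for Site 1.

Sorted (ascending): 25, 46, 70, 70, 80, 81, 95, 95
The 2 values of 70 occupy positions 3–4 → each gets rank 4.
The 2 values of 95 occupy positions 7–8 → each gets rank 8.
Site 1 values → pooled ranks: 46→2, 80→5, 70→4
Rank sum = 2 + 5 + 4 = 11

11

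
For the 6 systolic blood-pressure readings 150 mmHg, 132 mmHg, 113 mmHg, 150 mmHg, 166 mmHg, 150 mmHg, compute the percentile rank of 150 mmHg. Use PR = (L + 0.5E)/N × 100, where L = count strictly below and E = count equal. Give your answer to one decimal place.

N = 6.
Strictly below 150: 2. Equal to 150: 3.
PR = (2 + 0.5·3)/6 × 100 = 58.3

58.3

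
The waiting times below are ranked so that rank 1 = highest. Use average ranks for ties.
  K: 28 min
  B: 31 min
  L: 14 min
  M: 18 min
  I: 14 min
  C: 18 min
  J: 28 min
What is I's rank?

Sorted (descending): 31, 28, 28, 18, 18, 14, 14
The 2 values of 28 occupy positions 2–3 → average rank (2+3)/2 = 2.5.
The 2 values of 18 occupy positions 4–5 → average rank (4+5)/2 = 4.5.
The 2 values of 14 occupy positions 6–7 → average rank (6+7)/2 = 6.5.
I has value 14 min → rank 6.5.

6.5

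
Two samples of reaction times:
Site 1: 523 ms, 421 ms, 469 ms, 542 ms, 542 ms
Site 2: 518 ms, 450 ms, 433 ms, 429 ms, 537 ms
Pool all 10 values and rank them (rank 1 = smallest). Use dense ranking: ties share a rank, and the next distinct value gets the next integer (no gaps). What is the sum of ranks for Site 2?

Sorted (ascending): 421, 429, 433, 450, 469, 518, 523, 537, 542, 542
The 2 values of 542 share dense rank 9.
Remaining distinct values take the next consecutive integers.
Site 2 values → pooled ranks: 518→6, 450→4, 433→3, 429→2, 537→8
Rank sum = 6 + 4 + 3 + 2 + 8 = 23

23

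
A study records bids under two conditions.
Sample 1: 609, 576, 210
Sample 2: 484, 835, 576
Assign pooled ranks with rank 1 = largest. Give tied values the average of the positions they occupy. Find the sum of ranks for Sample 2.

Sorted (descending): 835, 609, 576, 576, 484, 210
The 2 values of 576 occupy positions 3–4 → average rank (3+4)/2 = 3.5.
Sample 2 values → pooled ranks: 484→5, 835→1, 576→3.5
Rank sum = 5 + 1 + 3.5 = 9.5

9.5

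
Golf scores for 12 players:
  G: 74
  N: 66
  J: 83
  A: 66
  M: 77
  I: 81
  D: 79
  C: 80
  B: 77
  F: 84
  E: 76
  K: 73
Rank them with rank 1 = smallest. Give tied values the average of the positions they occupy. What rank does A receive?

Sorted (ascending): 66, 66, 73, 74, 76, 77, 77, 79, 80, 81, 83, 84
The 2 values of 66 occupy positions 1–2 → average rank (1+2)/2 = 1.5.
The 2 values of 77 occupy positions 6–7 → average rank (6+7)/2 = 6.5.
A has value 66 → rank 1.5.

1.5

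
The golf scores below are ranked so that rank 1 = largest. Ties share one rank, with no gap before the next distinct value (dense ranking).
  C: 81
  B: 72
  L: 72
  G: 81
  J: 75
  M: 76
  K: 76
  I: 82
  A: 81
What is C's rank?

2

Sorted (descending): 82, 81, 81, 81, 76, 76, 75, 72, 72
The 3 values of 81 share dense rank 2.
The 2 values of 76 share dense rank 3.
The 2 values of 72 share dense rank 5.
Remaining distinct values take the next consecutive integers.
C has value 81 → rank 2.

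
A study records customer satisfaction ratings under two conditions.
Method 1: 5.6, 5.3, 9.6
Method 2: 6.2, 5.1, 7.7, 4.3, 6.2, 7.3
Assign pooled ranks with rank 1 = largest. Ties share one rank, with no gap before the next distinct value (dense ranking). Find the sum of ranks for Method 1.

Sorted (descending): 9.6, 7.7, 7.3, 6.2, 6.2, 5.6, 5.3, 5.1, 4.3
The 2 values of 6.2 share dense rank 4.
Remaining distinct values take the next consecutive integers.
Method 1 values → pooled ranks: 5.6→5, 5.3→6, 9.6→1
Rank sum = 5 + 6 + 1 = 12

12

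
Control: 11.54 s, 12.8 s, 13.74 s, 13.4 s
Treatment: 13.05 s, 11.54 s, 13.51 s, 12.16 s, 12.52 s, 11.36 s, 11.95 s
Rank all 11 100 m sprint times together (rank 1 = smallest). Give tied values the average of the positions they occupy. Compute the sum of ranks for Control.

Sorted (ascending): 11.36, 11.54, 11.54, 11.95, 12.16, 12.52, 12.8, 13.05, 13.4, 13.51, 13.74
The 2 values of 11.54 occupy positions 2–3 → average rank (2+3)/2 = 2.5.
Control values → pooled ranks: 11.54→2.5, 12.8→7, 13.74→11, 13.4→9
Rank sum = 2.5 + 7 + 11 + 9 = 29.5

29.5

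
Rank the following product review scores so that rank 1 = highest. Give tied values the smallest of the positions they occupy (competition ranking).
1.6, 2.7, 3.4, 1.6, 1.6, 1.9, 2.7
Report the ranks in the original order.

Sorted (descending): 3.4, 2.7, 2.7, 1.9, 1.6, 1.6, 1.6
The 2 values of 2.7 occupy positions 2–3 → each gets rank 2.
The 3 values of 1.6 occupy positions 5–7 → each gets rank 5.

5, 2, 1, 5, 5, 4, 2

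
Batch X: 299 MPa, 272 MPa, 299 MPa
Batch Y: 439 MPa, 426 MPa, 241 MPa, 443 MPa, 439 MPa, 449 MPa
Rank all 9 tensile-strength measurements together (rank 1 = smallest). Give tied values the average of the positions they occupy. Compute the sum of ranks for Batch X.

Sorted (ascending): 241, 272, 299, 299, 426, 439, 439, 443, 449
The 2 values of 299 occupy positions 3–4 → average rank (3+4)/2 = 3.5.
The 2 values of 439 occupy positions 6–7 → average rank (6+7)/2 = 6.5.
Batch X values → pooled ranks: 299→3.5, 272→2, 299→3.5
Rank sum = 3.5 + 2 + 3.5 = 9

9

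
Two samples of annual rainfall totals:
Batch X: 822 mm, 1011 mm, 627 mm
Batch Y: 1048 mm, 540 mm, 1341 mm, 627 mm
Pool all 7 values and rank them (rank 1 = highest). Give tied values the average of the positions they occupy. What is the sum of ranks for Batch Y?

Sorted (descending): 1341, 1048, 1011, 822, 627, 627, 540
The 2 values of 627 occupy positions 5–6 → average rank (5+6)/2 = 5.5.
Batch Y values → pooled ranks: 1048→2, 540→7, 1341→1, 627→5.5
Rank sum = 2 + 7 + 1 + 5.5 = 15.5

15.5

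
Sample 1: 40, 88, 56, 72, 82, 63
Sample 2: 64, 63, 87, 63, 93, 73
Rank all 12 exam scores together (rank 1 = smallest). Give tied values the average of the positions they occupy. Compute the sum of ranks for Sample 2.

Sorted (ascending): 40, 56, 63, 63, 63, 64, 72, 73, 82, 87, 88, 93
The 3 values of 63 occupy positions 3–5 → average rank 4.
Sample 2 values → pooled ranks: 64→6, 63→4, 87→10, 63→4, 93→12, 73→8
Rank sum = 6 + 4 + 10 + 4 + 12 + 8 = 44

44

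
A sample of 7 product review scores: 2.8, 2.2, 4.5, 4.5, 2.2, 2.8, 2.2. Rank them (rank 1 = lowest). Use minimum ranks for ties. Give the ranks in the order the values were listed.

4, 1, 6, 6, 1, 4, 1

Sorted (ascending): 2.2, 2.2, 2.2, 2.8, 2.8, 4.5, 4.5
The 3 values of 2.2 occupy positions 1–3 → each gets rank 1.
The 2 values of 2.8 occupy positions 4–5 → each gets rank 4.
The 2 values of 4.5 occupy positions 6–7 → each gets rank 6.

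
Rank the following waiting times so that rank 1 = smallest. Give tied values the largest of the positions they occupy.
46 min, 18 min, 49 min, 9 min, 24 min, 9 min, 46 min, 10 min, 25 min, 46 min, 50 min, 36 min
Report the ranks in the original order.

Sorted (ascending): 9, 9, 10, 18, 24, 25, 36, 46, 46, 46, 49, 50
The 2 values of 9 occupy positions 1–2 → each gets rank 2.
The 3 values of 46 occupy positions 8–10 → each gets rank 10.

10, 4, 11, 2, 5, 2, 10, 3, 6, 10, 12, 7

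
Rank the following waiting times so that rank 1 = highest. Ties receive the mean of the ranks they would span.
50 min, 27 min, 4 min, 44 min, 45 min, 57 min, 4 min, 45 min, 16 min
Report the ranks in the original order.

2, 6, 8.5, 5, 3.5, 1, 8.5, 3.5, 7

Sorted (descending): 57, 50, 45, 45, 44, 27, 16, 4, 4
The 2 values of 45 occupy positions 3–4 → average rank (3+4)/2 = 3.5.
The 2 values of 4 occupy positions 8–9 → average rank (8+9)/2 = 8.5.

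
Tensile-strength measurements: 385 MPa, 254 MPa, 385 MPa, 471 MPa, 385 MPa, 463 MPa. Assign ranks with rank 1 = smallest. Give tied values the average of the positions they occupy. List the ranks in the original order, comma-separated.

3, 1, 3, 6, 3, 5

Sorted (ascending): 254, 385, 385, 385, 463, 471
The 3 values of 385 occupy positions 2–4 → average rank 3.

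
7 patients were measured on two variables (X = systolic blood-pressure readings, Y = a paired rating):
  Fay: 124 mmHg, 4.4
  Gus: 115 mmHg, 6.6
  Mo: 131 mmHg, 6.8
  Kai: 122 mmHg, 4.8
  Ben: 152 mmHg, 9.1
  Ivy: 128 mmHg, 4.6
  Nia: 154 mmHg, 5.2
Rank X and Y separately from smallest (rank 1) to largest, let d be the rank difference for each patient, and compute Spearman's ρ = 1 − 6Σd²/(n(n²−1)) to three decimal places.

Ranks of variable 1: 3, 1, 5, 2, 6, 4, 7
Ranks of variable 2: 1, 5, 6, 3, 7, 2, 4
d = r₁ − r₂: 2, -4, -1, -1, -1, 2, 3
d²: 4, 16, 1, 1, 1, 4, 9; Σd² = 36
ρ = 1 − 6·36/(7·48) = 1 − 216/336 = 0.357

0.357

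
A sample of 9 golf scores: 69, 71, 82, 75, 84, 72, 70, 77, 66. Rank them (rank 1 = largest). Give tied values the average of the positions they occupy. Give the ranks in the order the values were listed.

Sorted (descending): 84, 82, 77, 75, 72, 71, 70, 69, 66
No ties — each value takes its position as its rank.

8, 6, 2, 4, 1, 5, 7, 3, 9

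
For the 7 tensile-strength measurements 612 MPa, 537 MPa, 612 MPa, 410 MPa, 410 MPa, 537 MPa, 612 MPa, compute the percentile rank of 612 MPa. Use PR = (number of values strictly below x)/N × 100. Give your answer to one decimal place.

57.1

N = 7.
Strictly below 612: 4. Equal to 612: 3.
PR = 4/7 × 100 = 57.1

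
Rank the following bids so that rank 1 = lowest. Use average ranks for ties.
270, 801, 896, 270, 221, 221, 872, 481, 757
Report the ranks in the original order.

Sorted (ascending): 221, 221, 270, 270, 481, 757, 801, 872, 896
The 2 values of 221 occupy positions 1–2 → average rank (1+2)/2 = 1.5.
The 2 values of 270 occupy positions 3–4 → average rank (3+4)/2 = 3.5.

3.5, 7, 9, 3.5, 1.5, 1.5, 8, 5, 6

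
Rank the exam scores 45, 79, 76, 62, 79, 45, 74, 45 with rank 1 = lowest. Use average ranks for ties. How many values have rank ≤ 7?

6

Sorted (ascending): 45, 45, 45, 62, 74, 76, 79, 79
The 3 values of 45 occupy positions 1–3 → average rank 2.
The 2 values of 79 occupy positions 7–8 → average rank (7+8)/2 = 7.5.
Ranks ≤ 7: {2, 2, 2, 4, 5, 6} → 6 values.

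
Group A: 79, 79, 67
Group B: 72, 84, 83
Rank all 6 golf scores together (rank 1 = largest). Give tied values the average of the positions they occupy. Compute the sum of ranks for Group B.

8

Sorted (descending): 84, 83, 79, 79, 72, 67
The 2 values of 79 occupy positions 3–4 → average rank (3+4)/2 = 3.5.
Group B values → pooled ranks: 72→5, 84→1, 83→2
Rank sum = 5 + 1 + 2 = 8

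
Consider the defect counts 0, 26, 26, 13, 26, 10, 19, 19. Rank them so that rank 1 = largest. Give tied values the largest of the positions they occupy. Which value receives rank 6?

Sorted (descending): 26, 26, 26, 19, 19, 13, 10, 0
The 3 values of 26 occupy positions 1–3 → each gets rank 3.
The 2 values of 19 occupy positions 4–5 → each gets rank 5.
Rank 6 → value 13.

13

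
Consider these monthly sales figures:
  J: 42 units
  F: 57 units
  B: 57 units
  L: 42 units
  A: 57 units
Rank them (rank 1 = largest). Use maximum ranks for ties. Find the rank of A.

Sorted (descending): 57, 57, 57, 42, 42
The 3 values of 57 occupy positions 1–3 → each gets rank 3.
The 2 values of 42 occupy positions 4–5 → each gets rank 5.
A has value 57 units → rank 3.

3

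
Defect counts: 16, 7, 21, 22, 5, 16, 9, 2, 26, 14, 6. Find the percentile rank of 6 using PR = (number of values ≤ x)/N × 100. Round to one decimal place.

27.3

N = 11.
Strictly below 6: 2. Equal to 6: 1.
PR = 3/11 × 100 = 27.3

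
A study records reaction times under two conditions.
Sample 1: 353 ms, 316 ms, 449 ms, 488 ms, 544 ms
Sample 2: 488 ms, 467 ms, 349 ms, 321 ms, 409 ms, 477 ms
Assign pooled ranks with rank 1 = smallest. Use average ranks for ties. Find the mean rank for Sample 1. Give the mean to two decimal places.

6.30

Sorted (ascending): 316, 321, 349, 353, 409, 449, 467, 477, 488, 488, 544
The 2 values of 488 occupy positions 9–10 → average rank (9+10)/2 = 9.5.
Sample 1 values → pooled ranks: 353→4, 316→1, 449→6, 488→9.5, 544→11
Mean rank = (4 + 1 + 6 + 9.5 + 11) / 5 = 6.30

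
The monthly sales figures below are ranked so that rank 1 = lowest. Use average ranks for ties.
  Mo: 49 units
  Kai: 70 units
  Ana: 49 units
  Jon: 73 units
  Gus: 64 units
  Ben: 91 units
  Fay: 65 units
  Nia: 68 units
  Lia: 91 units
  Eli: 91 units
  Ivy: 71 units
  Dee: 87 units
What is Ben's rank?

Sorted (ascending): 49, 49, 64, 65, 68, 70, 71, 73, 87, 91, 91, 91
The 2 values of 49 occupy positions 1–2 → average rank (1+2)/2 = 1.5.
The 3 values of 91 occupy positions 10–12 → average rank 11.
Ben has value 91 units → rank 11.

11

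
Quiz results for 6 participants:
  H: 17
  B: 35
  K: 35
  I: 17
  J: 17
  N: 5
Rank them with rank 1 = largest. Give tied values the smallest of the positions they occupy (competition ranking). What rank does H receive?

Sorted (descending): 35, 35, 17, 17, 17, 5
The 2 values of 35 occupy positions 1–2 → each gets rank 1.
The 3 values of 17 occupy positions 3–5 → each gets rank 3.
H has value 17 → rank 3.

3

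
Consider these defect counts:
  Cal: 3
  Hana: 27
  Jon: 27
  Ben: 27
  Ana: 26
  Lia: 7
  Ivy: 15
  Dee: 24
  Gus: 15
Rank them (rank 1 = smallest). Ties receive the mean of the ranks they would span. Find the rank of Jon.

Sorted (ascending): 3, 7, 15, 15, 24, 26, 27, 27, 27
The 2 values of 15 occupy positions 3–4 → average rank (3+4)/2 = 3.5.
The 3 values of 27 occupy positions 7–9 → average rank 8.
Jon has value 27 → rank 8.

8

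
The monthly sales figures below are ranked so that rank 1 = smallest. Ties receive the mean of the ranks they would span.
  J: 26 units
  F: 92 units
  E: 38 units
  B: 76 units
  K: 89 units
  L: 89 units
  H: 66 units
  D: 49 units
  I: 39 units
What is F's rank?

9

Sorted (ascending): 26, 38, 39, 49, 66, 76, 89, 89, 92
The 2 values of 89 occupy positions 7–8 → average rank (7+8)/2 = 7.5.
F has value 92 units → rank 9.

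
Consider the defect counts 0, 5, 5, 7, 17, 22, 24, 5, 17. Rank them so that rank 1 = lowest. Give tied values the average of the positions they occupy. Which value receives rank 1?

Sorted (ascending): 0, 5, 5, 5, 7, 17, 17, 22, 24
The 3 values of 5 occupy positions 2–4 → average rank 3.
The 2 values of 17 occupy positions 6–7 → average rank (6+7)/2 = 6.5.
Rank 1 → value 0.

0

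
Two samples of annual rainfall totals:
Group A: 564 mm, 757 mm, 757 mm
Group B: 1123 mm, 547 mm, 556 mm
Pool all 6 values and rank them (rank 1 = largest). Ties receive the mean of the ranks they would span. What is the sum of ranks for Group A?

9

Sorted (descending): 1123, 757, 757, 564, 556, 547
The 2 values of 757 occupy positions 2–3 → average rank (2+3)/2 = 2.5.
Group A values → pooled ranks: 564→4, 757→2.5, 757→2.5
Rank sum = 4 + 2.5 + 2.5 = 9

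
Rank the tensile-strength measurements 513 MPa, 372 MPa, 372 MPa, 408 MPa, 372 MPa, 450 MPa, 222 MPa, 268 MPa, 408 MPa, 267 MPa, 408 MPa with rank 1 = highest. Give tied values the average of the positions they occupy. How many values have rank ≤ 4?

Sorted (descending): 513, 450, 408, 408, 408, 372, 372, 372, 268, 267, 222
The 3 values of 408 occupy positions 3–5 → average rank 4.
The 3 values of 372 occupy positions 6–8 → average rank 7.
Ranks ≤ 4: {1, 2, 4, 4, 4} → 5 values.

5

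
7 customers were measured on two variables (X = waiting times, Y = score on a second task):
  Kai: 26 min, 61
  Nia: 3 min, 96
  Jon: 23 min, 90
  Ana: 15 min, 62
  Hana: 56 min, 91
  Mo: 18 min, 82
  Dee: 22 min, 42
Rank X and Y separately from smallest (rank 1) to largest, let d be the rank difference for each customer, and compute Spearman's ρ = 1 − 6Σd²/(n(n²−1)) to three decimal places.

Ranks of variable 1: 6, 1, 5, 2, 7, 3, 4
Ranks of variable 2: 2, 7, 5, 3, 6, 4, 1
d = r₁ − r₂: 4, -6, 0, -1, 1, -1, 3
d²: 16, 36, 0, 1, 1, 1, 9; Σd² = 64
ρ = 1 − 6·64/(7·48) = 1 − 384/336 = -0.143

-0.143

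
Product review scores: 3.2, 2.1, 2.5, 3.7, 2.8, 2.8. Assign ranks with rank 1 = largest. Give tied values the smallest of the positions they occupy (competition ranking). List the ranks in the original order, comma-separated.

2, 6, 5, 1, 3, 3

Sorted (descending): 3.7, 3.2, 2.8, 2.8, 2.5, 2.1
The 2 values of 2.8 occupy positions 3–4 → each gets rank 3.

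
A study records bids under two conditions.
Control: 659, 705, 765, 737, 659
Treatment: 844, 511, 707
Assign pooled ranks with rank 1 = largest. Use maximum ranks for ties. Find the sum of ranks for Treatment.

Sorted (descending): 844, 765, 737, 707, 705, 659, 659, 511
The 2 values of 659 occupy positions 6–7 → each gets rank 7.
Treatment values → pooled ranks: 844→1, 511→8, 707→4
Rank sum = 1 + 8 + 4 = 13

13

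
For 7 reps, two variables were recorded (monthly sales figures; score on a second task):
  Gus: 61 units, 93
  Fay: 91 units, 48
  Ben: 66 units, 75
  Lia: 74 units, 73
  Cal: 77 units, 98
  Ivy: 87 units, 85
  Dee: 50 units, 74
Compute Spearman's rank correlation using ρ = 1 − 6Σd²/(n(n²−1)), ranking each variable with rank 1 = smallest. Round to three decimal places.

Ranks of variable 1: 2, 7, 3, 4, 5, 6, 1
Ranks of variable 2: 6, 1, 4, 2, 7, 5, 3
d = r₁ − r₂: -4, 6, -1, 2, -2, 1, -2
d²: 16, 36, 1, 4, 4, 1, 4; Σd² = 66
ρ = 1 − 6·66/(7·48) = 1 − 396/336 = -0.179

-0.179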